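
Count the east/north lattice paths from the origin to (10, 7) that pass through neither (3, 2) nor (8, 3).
Number of paths = 9953

Inclusion–exclusion. Total paths: C(17, 10) = 19448. Through P₁: C(5, 3)·C(12, 7) = 7920. Through P₂: C(11, 8)·C(6, 2) = 2475. Since P₁ is strictly southwest of P₂, a monotone path through both must visit P₁ then P₂; paths through both = C(5, 3)·C(6, 5)·C(6, 2) = 900. Avoid both = 19448 − 7920 − 2475 + 900 = 9953.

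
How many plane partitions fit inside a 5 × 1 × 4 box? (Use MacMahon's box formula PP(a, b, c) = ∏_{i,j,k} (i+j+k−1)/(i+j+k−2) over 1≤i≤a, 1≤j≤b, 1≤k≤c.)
PP(5, 1, 4) = 126

Evaluate the triple product over i = 1..5, j = 1..1, k = 1..4. The factors are (2/1) · (3/2) · (4/3) · (5/4) · (3/2) · (4/3) · (5/4) · (6/5) · … (20 factors total). The numerators and denominators telescope so the product is an integer; carrying out the multiplication exactly gives PP(5, 1, 4) = 126.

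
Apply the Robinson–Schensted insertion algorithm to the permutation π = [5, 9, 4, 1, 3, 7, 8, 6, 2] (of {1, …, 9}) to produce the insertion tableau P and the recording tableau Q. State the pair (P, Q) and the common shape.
P = [1, 2, 6, 8] / [3, 7] / [4, 9] / [5];  Q = [1, 2, 6, 7] / [3, 5] / [4, 8] / [9];  common shape = (4, 2, 2, 1)

Row-insert the values π_1, π_2, … into P one at a time, bumping the leftmost entry strictly greater than the inserted value down to the next row. The recording tableau Q records, in position (i, j), the step at which that cell was added to P.
  Insert 5 (step 1): P = [5];  Q = [1]
  Insert 9 (step 2): P = [5, 9];  Q = [1, 2]
  Insert 4 (step 3): P = [4, 9] / [5];  Q = [1, 2] / [3]
  Insert 1 (step 4): P = [1, 9] / [4] / [5];  Q = [1, 2] / [3] / [4]
  Insert 3 (step 5): P = [1, 3] / [4, 9] / [5];  Q = [1, 2] / [3, 5] / [4]
  Insert 7 (step 6): P = [1, 3, 7] / [4, 9] / [5];  Q = [1, 2, 6] / [3, 5] / [4]
  Insert 8 (step 7): P = [1, 3, 7, 8] / [4, 9] / [5];  Q = [1, 2, 6, 7] / [3, 5] / [4]
  Insert 6 (step 8): P = [1, 3, 6, 8] / [4, 7] / [5, 9];  Q = [1, 2, 6, 7] / [3, 5] / [4, 8]
  Insert 2 (step 9): P = [1, 2, 6, 8] / [3, 7] / [4, 9] / [5];  Q = [1, 2, 6, 7] / [3, 5] / [4, 8] / [9]
Final shape: (4, 2, 2, 1).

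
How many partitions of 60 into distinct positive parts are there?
q(60) = 10880

A partition into distinct parts is a strictly decreasing sequence summing to n. The recurrence d(n, m) = d(n, m−1) + d(n−m, m−1) (use part m at most once) with q(n) = d(n, n) gives q(60) = 10880. (Euler's theorem: # distinct-part partitions = # odd-part partitions.)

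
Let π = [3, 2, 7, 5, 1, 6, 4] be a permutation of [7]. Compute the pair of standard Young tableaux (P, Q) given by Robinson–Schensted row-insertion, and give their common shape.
P = [1, 4, 6] / [2, 5] / [3, 7];  Q = [1, 3, 6] / [2, 4] / [5, 7];  common shape = (3, 2, 2)

Row-insert the values π_1, π_2, … into P one at a time, bumping the leftmost entry strictly greater than the inserted value down to the next row. The recording tableau Q records, in position (i, j), the step at which that cell was added to P.
  Insert 3 (step 1): P = [3];  Q = [1]
  Insert 2 (step 2): P = [2] / [3];  Q = [1] / [2]
  Insert 7 (step 3): P = [2, 7] / [3];  Q = [1, 3] / [2]
  Insert 5 (step 4): P = [2, 5] / [3, 7];  Q = [1, 3] / [2, 4]
  Insert 1 (step 5): P = [1, 5] / [2, 7] / [3];  Q = [1, 3] / [2, 4] / [5]
  Insert 6 (step 6): P = [1, 5, 6] / [2, 7] / [3];  Q = [1, 3, 6] / [2, 4] / [5]
  Insert 4 (step 7): P = [1, 4, 6] / [2, 5] / [3, 7];  Q = [1, 3, 6] / [2, 4] / [5, 7]
Final shape: (3, 2, 2).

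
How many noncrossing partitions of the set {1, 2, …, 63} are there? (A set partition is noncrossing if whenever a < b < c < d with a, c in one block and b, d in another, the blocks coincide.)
C_63 = 94295850558771979787935384946380125

These noncrossing partitions are counted by the Catalan number C_n = (1/(n + 1)) · C(2n, n). For n = 63: C_63 = (1/64) · C(126, 63) = 6034934435761406706427864636568328000/64 = 94295850558771979787935384946380125.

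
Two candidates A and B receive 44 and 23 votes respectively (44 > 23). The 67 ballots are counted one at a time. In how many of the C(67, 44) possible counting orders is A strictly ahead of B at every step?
Strict-lead orderings = 166341153374650800

Total orderings of the 67 votes with 44 for A: C(67, 44) = 530707489338171600. By the Bertrand ballot formula (Cycle Lemma / reflection principle), the number of orderings in which A is strictly ahead of B throughout is (p − q)/(p + q) · C(p + q, p) = (44 − 23)/(44 + 23) · 530707489338171600 = 166341153374650800.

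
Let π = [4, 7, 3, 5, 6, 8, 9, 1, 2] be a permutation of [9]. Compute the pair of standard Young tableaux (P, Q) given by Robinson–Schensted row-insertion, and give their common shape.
P = [1, 2, 6, 8, 9] / [3, 5] / [4, 7];  Q = [1, 2, 5, 6, 7] / [3, 4] / [8, 9];  common shape = (5, 2, 2)

Row-insert the values π_1, π_2, … into P one at a time, bumping the leftmost entry strictly greater than the inserted value down to the next row. The recording tableau Q records, in position (i, j), the step at which that cell was added to P.
  Insert 4 (step 1): P = [4];  Q = [1]
  Insert 7 (step 2): P = [4, 7];  Q = [1, 2]
  Insert 3 (step 3): P = [3, 7] / [4];  Q = [1, 2] / [3]
  Insert 5 (step 4): P = [3, 5] / [4, 7];  Q = [1, 2] / [3, 4]
  Insert 6 (step 5): P = [3, 5, 6] / [4, 7];  Q = [1, 2, 5] / [3, 4]
  Insert 8 (step 6): P = [3, 5, 6, 8] / [4, 7];  Q = [1, 2, 5, 6] / [3, 4]
  Insert 9 (step 7): P = [3, 5, 6, 8, 9] / [4, 7];  Q = [1, 2, 5, 6, 7] / [3, 4]
  Insert 1 (step 8): P = [1, 5, 6, 8, 9] / [3, 7] / [4];  Q = [1, 2, 5, 6, 7] / [3, 4] / [8]
  Insert 2 (step 9): P = [1, 2, 6, 8, 9] / [3, 5] / [4, 7];  Q = [1, 2, 5, 6, 7] / [3, 4] / [8, 9]
Final shape: (5, 2, 2).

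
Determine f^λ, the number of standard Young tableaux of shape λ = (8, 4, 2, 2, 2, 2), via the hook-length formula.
# SYT of shape (8, 4, 2, 2, 2, 2) = 47965500

Hook-length formula: f^λ = n! / Π hook(c), product over all cells c of the Young diagram. For λ = (8, 4, 2, 2, 2, 2), n = 20 boxes. Hook lengths by row (left-to-right, top-to-bottom): [13, 12, 7, 6, 4, 3, 2, 1]; [8, 7, 2, 1]; [5, 4]; [4, 3]; [3, 2]; [2, 1]. Product of hooks = 50721914880. So f^λ = 20! / 50721914880 = 2432902008176640000 / 50721914880 = 47965500.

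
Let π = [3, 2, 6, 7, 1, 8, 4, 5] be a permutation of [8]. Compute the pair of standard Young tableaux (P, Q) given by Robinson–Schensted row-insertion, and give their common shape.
P = [1, 4, 5, 8] / [2, 6, 7] / [3];  Q = [1, 3, 4, 6] / [2, 7, 8] / [5];  common shape = (4, 3, 1)

Row-insert the values π_1, π_2, … into P one at a time, bumping the leftmost entry strictly greater than the inserted value down to the next row. The recording tableau Q records, in position (i, j), the step at which that cell was added to P.
  Insert 3 (step 1): P = [3];  Q = [1]
  Insert 2 (step 2): P = [2] / [3];  Q = [1] / [2]
  Insert 6 (step 3): P = [2, 6] / [3];  Q = [1, 3] / [2]
  Insert 7 (step 4): P = [2, 6, 7] / [3];  Q = [1, 3, 4] / [2]
  Insert 1 (step 5): P = [1, 6, 7] / [2] / [3];  Q = [1, 3, 4] / [2] / [5]
  Insert 8 (step 6): P = [1, 6, 7, 8] / [2] / [3];  Q = [1, 3, 4, 6] / [2] / [5]
  Insert 4 (step 7): P = [1, 4, 7, 8] / [2, 6] / [3];  Q = [1, 3, 4, 6] / [2, 7] / [5]
  Insert 5 (step 8): P = [1, 4, 5, 8] / [2, 6, 7] / [3];  Q = [1, 3, 4, 6] / [2, 7, 8] / [5]
Final shape: (4, 3, 1).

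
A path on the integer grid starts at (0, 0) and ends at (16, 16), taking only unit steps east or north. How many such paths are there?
Number of paths = 601080390

A monotone lattice path from (0, 0) to (16, 16) consists of 16 east steps and 16 north steps in some order, so it is determined by which 16 of the 32 steps are east. The count is C(32, 16) = 601080390.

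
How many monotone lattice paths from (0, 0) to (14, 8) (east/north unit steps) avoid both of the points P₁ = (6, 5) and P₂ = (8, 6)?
Number of paths = 198264

Inclusion–exclusion. Total paths: C(22, 14) = 319770. Through P₁: C(11, 6)·C(11, 8) = 76230. Through P₂: C(14, 8)·C(8, 6) = 84084. Since P₁ is strictly southwest of P₂, a monotone path through both must visit P₁ then P₂; paths through both = C(11, 6)·C(3, 2)·C(8, 6) = 38808. Avoid both = 319770 − 76230 − 84084 + 38808 = 198264.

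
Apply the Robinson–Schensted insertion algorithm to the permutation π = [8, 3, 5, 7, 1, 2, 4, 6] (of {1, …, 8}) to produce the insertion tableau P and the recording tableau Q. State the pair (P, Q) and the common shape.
P = [1, 2, 4, 6] / [3, 5, 7] / [8];  Q = [1, 3, 4, 8] / [2, 6, 7] / [5];  common shape = (4, 3, 1)

Row-insert the values π_1, π_2, … into P one at a time, bumping the leftmost entry strictly greater than the inserted value down to the next row. The recording tableau Q records, in position (i, j), the step at which that cell was added to P.
  Insert 8 (step 1): P = [8];  Q = [1]
  Insert 3 (step 2): P = [3] / [8];  Q = [1] / [2]
  Insert 5 (step 3): P = [3, 5] / [8];  Q = [1, 3] / [2]
  Insert 7 (step 4): P = [3, 5, 7] / [8];  Q = [1, 3, 4] / [2]
  Insert 1 (step 5): P = [1, 5, 7] / [3] / [8];  Q = [1, 3, 4] / [2] / [5]
  Insert 2 (step 6): P = [1, 2, 7] / [3, 5] / [8];  Q = [1, 3, 4] / [2, 6] / [5]
  Insert 4 (step 7): P = [1, 2, 4] / [3, 5, 7] / [8];  Q = [1, 3, 4] / [2, 6, 7] / [5]
  Insert 6 (step 8): P = [1, 2, 4, 6] / [3, 5, 7] / [8];  Q = [1, 3, 4, 8] / [2, 6, 7] / [5]
Final shape: (4, 3, 1).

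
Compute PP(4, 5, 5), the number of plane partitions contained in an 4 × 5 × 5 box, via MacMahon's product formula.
PP(4, 5, 5) = 16818516

Evaluate the triple product over i = 1..4, j = 1..5, k = 1..5. The factors are (2/1) · (3/2) · (4/3) · (5/4) · (6/5) · (3/2) · (4/3) · (5/4) · … (100 factors total). The numerators and denominators telescope so the product is an integer; carrying out the multiplication exactly gives PP(4, 5, 5) = 16818516.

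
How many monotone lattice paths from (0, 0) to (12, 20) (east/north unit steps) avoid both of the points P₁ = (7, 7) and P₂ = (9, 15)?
Number of paths = 131815880

Inclusion–exclusion. Total paths: C(32, 12) = 225792840. Through P₁: C(14, 7)·C(18, 5) = 29405376. Through P₂: C(24, 9)·C(8, 3) = 73220224. Since P₁ is strictly southwest of P₂, a monotone path through both must visit P₁ then P₂; paths through both = C(14, 7)·C(10, 2)·C(8, 3) = 8648640. Avoid both = 225792840 − 29405376 − 73220224 + 8648640 = 131815880.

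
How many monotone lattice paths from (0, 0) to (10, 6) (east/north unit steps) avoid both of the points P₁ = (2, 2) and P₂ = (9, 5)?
Number of paths = 2474

Inclusion–exclusion. Total paths: C(16, 10) = 8008. Through P₁: C(4, 2)·C(12, 8) = 2970. Through P₂: C(14, 9)·C(2, 1) = 4004. Since P₁ is strictly southwest of P₂, a monotone path through both must visit P₁ then P₂; paths through both = C(4, 2)·C(10, 7)·C(2, 1) = 1440. Avoid both = 8008 − 2970 − 4004 + 1440 = 2474.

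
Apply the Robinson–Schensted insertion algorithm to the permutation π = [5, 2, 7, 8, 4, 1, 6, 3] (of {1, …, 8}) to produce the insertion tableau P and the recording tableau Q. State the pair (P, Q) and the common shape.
P = [1, 3, 6] / [2, 4, 8] / [5, 7];  Q = [1, 3, 4] / [2, 5, 7] / [6, 8];  common shape = (3, 3, 2)

Row-insert the values π_1, π_2, … into P one at a time, bumping the leftmost entry strictly greater than the inserted value down to the next row. The recording tableau Q records, in position (i, j), the step at which that cell was added to P.
  Insert 5 (step 1): P = [5];  Q = [1]
  Insert 2 (step 2): P = [2] / [5];  Q = [1] / [2]
  Insert 7 (step 3): P = [2, 7] / [5];  Q = [1, 3] / [2]
  Insert 8 (step 4): P = [2, 7, 8] / [5];  Q = [1, 3, 4] / [2]
  Insert 4 (step 5): P = [2, 4, 8] / [5, 7];  Q = [1, 3, 4] / [2, 5]
  Insert 1 (step 6): P = [1, 4, 8] / [2, 7] / [5];  Q = [1, 3, 4] / [2, 5] / [6]
  Insert 6 (step 7): P = [1, 4, 6] / [2, 7, 8] / [5];  Q = [1, 3, 4] / [2, 5, 7] / [6]
  Insert 3 (step 8): P = [1, 3, 6] / [2, 4, 8] / [5, 7];  Q = [1, 3, 4] / [2, 5, 7] / [6, 8]
Final shape: (3, 3, 2).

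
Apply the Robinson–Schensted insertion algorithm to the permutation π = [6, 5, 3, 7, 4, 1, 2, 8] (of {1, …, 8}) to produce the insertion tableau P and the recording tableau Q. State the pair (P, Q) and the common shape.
P = [1, 2, 8] / [3, 4] / [5, 7] / [6];  Q = [1, 4, 8] / [2, 5] / [3, 7] / [6];  common shape = (3, 2, 2, 1)

Row-insert the values π_1, π_2, … into P one at a time, bumping the leftmost entry strictly greater than the inserted value down to the next row. The recording tableau Q records, in position (i, j), the step at which that cell was added to P.
  Insert 6 (step 1): P = [6];  Q = [1]
  Insert 5 (step 2): P = [5] / [6];  Q = [1] / [2]
  Insert 3 (step 3): P = [3] / [5] / [6];  Q = [1] / [2] / [3]
  Insert 7 (step 4): P = [3, 7] / [5] / [6];  Q = [1, 4] / [2] / [3]
  Insert 4 (step 5): P = [3, 4] / [5, 7] / [6];  Q = [1, 4] / [2, 5] / [3]
  Insert 1 (step 6): P = [1, 4] / [3, 7] / [5] / [6];  Q = [1, 4] / [2, 5] / [3] / [6]
  Insert 2 (step 7): P = [1, 2] / [3, 4] / [5, 7] / [6];  Q = [1, 4] / [2, 5] / [3, 7] / [6]
  Insert 8 (step 8): P = [1, 2, 8] / [3, 4] / [5, 7] / [6];  Q = [1, 4, 8] / [2, 5] / [3, 7] / [6]
Final shape: (3, 2, 2, 1).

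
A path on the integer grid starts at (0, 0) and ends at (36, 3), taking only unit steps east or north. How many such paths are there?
Number of paths = 9139

A monotone lattice path from (0, 0) to (36, 3) consists of 36 east steps and 3 north steps in some order, so it is determined by which 36 of the 39 steps are east. The count is C(39, 36) = 9139.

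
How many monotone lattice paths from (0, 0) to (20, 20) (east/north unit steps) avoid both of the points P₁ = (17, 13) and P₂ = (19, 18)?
Number of paths = 78002321670

Inclusion–exclusion. Total paths: C(40, 20) = 137846528820. Through P₁: C(30, 17)·C(10, 3) = 14371182000. Through P₂: C(37, 19)·C(3, 1) = 53017895700. Since P₁ is strictly southwest of P₂, a monotone path through both must visit P₁ then P₂; paths through both = C(30, 17)·C(7, 2)·C(3, 1) = 7544870550. Avoid both = 137846528820 − 14371182000 − 53017895700 + 7544870550 = 78002321670.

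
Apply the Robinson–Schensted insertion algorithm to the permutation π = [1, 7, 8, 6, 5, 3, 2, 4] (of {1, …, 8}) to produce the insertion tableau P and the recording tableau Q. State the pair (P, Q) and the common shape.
P = [1, 2, 4] / [3, 8] / [5] / [6] / [7];  Q = [1, 2, 3] / [4, 8] / [5] / [6] / [7];  common shape = (3, 2, 1, 1, 1)

Row-insert the values π_1, π_2, … into P one at a time, bumping the leftmost entry strictly greater than the inserted value down to the next row. The recording tableau Q records, in position (i, j), the step at which that cell was added to P.
  Insert 1 (step 1): P = [1];  Q = [1]
  Insert 7 (step 2): P = [1, 7];  Q = [1, 2]
  Insert 8 (step 3): P = [1, 7, 8];  Q = [1, 2, 3]
  Insert 6 (step 4): P = [1, 6, 8] / [7];  Q = [1, 2, 3] / [4]
  Insert 5 (step 5): P = [1, 5, 8] / [6] / [7];  Q = [1, 2, 3] / [4] / [5]
  Insert 3 (step 6): P = [1, 3, 8] / [5] / [6] / [7];  Q = [1, 2, 3] / [4] / [5] / [6]
  Insert 2 (step 7): P = [1, 2, 8] / [3] / [5] / [6] / [7];  Q = [1, 2, 3] / [4] / [5] / [6] / [7]
  Insert 4 (step 8): P = [1, 2, 4] / [3, 8] / [5] / [6] / [7];  Q = [1, 2, 3] / [4, 8] / [5] / [6] / [7]
Final shape: (3, 2, 1, 1, 1).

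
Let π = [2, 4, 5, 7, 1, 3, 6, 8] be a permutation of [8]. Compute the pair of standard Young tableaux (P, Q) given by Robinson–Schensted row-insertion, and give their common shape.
P = [1, 3, 5, 6, 8] / [2, 4, 7];  Q = [1, 2, 3, 4, 8] / [5, 6, 7];  common shape = (5, 3)

Row-insert the values π_1, π_2, … into P one at a time, bumping the leftmost entry strictly greater than the inserted value down to the next row. The recording tableau Q records, in position (i, j), the step at which that cell was added to P.
  Insert 2 (step 1): P = [2];  Q = [1]
  Insert 4 (step 2): P = [2, 4];  Q = [1, 2]
  Insert 5 (step 3): P = [2, 4, 5];  Q = [1, 2, 3]
  Insert 7 (step 4): P = [2, 4, 5, 7];  Q = [1, 2, 3, 4]
  Insert 1 (step 5): P = [1, 4, 5, 7] / [2];  Q = [1, 2, 3, 4] / [5]
  Insert 3 (step 6): P = [1, 3, 5, 7] / [2, 4];  Q = [1, 2, 3, 4] / [5, 6]
  Insert 6 (step 7): P = [1, 3, 5, 6] / [2, 4, 7];  Q = [1, 2, 3, 4] / [5, 6, 7]
  Insert 8 (step 8): P = [1, 3, 5, 6, 8] / [2, 4, 7];  Q = [1, 2, 3, 4, 8] / [5, 6, 7]
Final shape: (5, 3).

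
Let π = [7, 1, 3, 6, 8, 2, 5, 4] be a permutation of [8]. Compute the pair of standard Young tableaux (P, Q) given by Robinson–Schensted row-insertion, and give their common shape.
P = [1, 2, 4, 8] / [3, 5] / [6] / [7];  Q = [1, 3, 4, 5] / [2, 7] / [6] / [8];  common shape = (4, 2, 1, 1)

Row-insert the values π_1, π_2, … into P one at a time, bumping the leftmost entry strictly greater than the inserted value down to the next row. The recording tableau Q records, in position (i, j), the step at which that cell was added to P.
  Insert 7 (step 1): P = [7];  Q = [1]
  Insert 1 (step 2): P = [1] / [7];  Q = [1] / [2]
  Insert 3 (step 3): P = [1, 3] / [7];  Q = [1, 3] / [2]
  Insert 6 (step 4): P = [1, 3, 6] / [7];  Q = [1, 3, 4] / [2]
  Insert 8 (step 5): P = [1, 3, 6, 8] / [7];  Q = [1, 3, 4, 5] / [2]
  Insert 2 (step 6): P = [1, 2, 6, 8] / [3] / [7];  Q = [1, 3, 4, 5] / [2] / [6]
  Insert 5 (step 7): P = [1, 2, 5, 8] / [3, 6] / [7];  Q = [1, 3, 4, 5] / [2, 7] / [6]
  Insert 4 (step 8): P = [1, 2, 4, 8] / [3, 5] / [6] / [7];  Q = [1, 3, 4, 5] / [2, 7] / [6] / [8]
Final shape: (4, 2, 1, 1).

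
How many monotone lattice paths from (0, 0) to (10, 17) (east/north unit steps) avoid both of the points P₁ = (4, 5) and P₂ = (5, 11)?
Number of paths = 4486689

Inclusion–exclusion. Total paths: C(27, 10) = 8436285. Through P₁: C(9, 4)·C(18, 6) = 2339064. Through P₂: C(16, 5)·C(11, 5) = 2018016. Since P₁ is strictly southwest of P₂, a monotone path through both must visit P₁ then P₂; paths through both = C(9, 4)·C(7, 1)·C(11, 5) = 407484. Avoid both = 8436285 − 2339064 − 2018016 + 407484 = 4486689.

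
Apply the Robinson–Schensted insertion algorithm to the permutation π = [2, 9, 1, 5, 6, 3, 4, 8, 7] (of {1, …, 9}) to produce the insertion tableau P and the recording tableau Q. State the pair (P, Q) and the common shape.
P = [1, 3, 4, 7] / [2, 5, 6, 8] / [9];  Q = [1, 2, 5, 8] / [3, 4, 7, 9] / [6];  common shape = (4, 4, 1)

Row-insert the values π_1, π_2, … into P one at a time, bumping the leftmost entry strictly greater than the inserted value down to the next row. The recording tableau Q records, in position (i, j), the step at which that cell was added to P.
  Insert 2 (step 1): P = [2];  Q = [1]
  Insert 9 (step 2): P = [2, 9];  Q = [1, 2]
  Insert 1 (step 3): P = [1, 9] / [2];  Q = [1, 2] / [3]
  Insert 5 (step 4): P = [1, 5] / [2, 9];  Q = [1, 2] / [3, 4]
  Insert 6 (step 5): P = [1, 5, 6] / [2, 9];  Q = [1, 2, 5] / [3, 4]
  Insert 3 (step 6): P = [1, 3, 6] / [2, 5] / [9];  Q = [1, 2, 5] / [3, 4] / [6]
  Insert 4 (step 7): P = [1, 3, 4] / [2, 5, 6] / [9];  Q = [1, 2, 5] / [3, 4, 7] / [6]
  Insert 8 (step 8): P = [1, 3, 4, 8] / [2, 5, 6] / [9];  Q = [1, 2, 5, 8] / [3, 4, 7] / [6]
  Insert 7 (step 9): P = [1, 3, 4, 7] / [2, 5, 6, 8] / [9];  Q = [1, 2, 5, 8] / [3, 4, 7, 9] / [6]
Final shape: (4, 4, 1).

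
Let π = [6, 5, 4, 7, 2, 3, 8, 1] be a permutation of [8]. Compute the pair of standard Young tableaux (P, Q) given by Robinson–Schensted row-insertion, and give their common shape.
P = [1, 3, 8] / [2, 7] / [4] / [5] / [6];  Q = [1, 4, 7] / [2, 6] / [3] / [5] / [8];  common shape = (3, 2, 1, 1, 1)

Row-insert the values π_1, π_2, … into P one at a time, bumping the leftmost entry strictly greater than the inserted value down to the next row. The recording tableau Q records, in position (i, j), the step at which that cell was added to P.
  Insert 6 (step 1): P = [6];  Q = [1]
  Insert 5 (step 2): P = [5] / [6];  Q = [1] / [2]
  Insert 4 (step 3): P = [4] / [5] / [6];  Q = [1] / [2] / [3]
  Insert 7 (step 4): P = [4, 7] / [5] / [6];  Q = [1, 4] / [2] / [3]
  Insert 2 (step 5): P = [2, 7] / [4] / [5] / [6];  Q = [1, 4] / [2] / [3] / [5]
  Insert 3 (step 6): P = [2, 3] / [4, 7] / [5] / [6];  Q = [1, 4] / [2, 6] / [3] / [5]
  Insert 8 (step 7): P = [2, 3, 8] / [4, 7] / [5] / [6];  Q = [1, 4, 7] / [2, 6] / [3] / [5]
  Insert 1 (step 8): P = [1, 3, 8] / [2, 7] / [4] / [5] / [6];  Q = [1, 4, 7] / [2, 6] / [3] / [5] / [8]
Final shape: (3, 2, 1, 1, 1).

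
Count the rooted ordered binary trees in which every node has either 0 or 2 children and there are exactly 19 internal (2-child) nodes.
C_19 = 1767263190

These full binary trees are counted by the Catalan number C_n = (1/(n + 1)) · C(2n, n). For n = 19: C_19 = (1/20) · C(38, 19) = 35345263800/20 = 1767263190.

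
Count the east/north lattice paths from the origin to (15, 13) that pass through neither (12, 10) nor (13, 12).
Number of paths = 14728154

Inclusion–exclusion. Total paths: C(28, 15) = 37442160. Through P₁: C(22, 12)·C(6, 3) = 12932920. Through P₂: C(25, 13)·C(3, 2) = 15600900. Since P₁ is strictly southwest of P₂, a monotone path through both must visit P₁ then P₂; paths through both = C(22, 12)·C(3, 1)·C(3, 2) = 5819814. Avoid both = 37442160 − 12932920 − 15600900 + 5819814 = 14728154.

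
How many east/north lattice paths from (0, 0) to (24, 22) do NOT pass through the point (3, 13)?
Number of paths = 7882359109950

Total paths from (0, 0) to (24, 22): C(46, 24) = 7890371113950. Paths through (3, 13): (paths (0, 0) → (3, 13)) × (paths (3, 13) → (24, 22)) = C(16, 3) · C(30, 21) = 560 · 14307150 = 8012004000. Avoidance count = 7890371113950 − 8012004000 = 7882359109950.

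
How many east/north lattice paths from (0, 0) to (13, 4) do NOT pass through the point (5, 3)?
Number of paths = 1876

Total paths from (0, 0) to (13, 4): C(17, 13) = 2380. Paths through (5, 3): (paths (0, 0) → (5, 3)) × (paths (5, 3) → (13, 4)) = C(8, 5) · C(9, 8) = 56 · 9 = 504. Avoidance count = 2380 − 504 = 1876.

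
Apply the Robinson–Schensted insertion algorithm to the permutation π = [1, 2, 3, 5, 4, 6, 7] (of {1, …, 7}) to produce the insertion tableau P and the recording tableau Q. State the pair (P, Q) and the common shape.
P = [1, 2, 3, 4, 6, 7] / [5];  Q = [1, 2, 3, 4, 6, 7] / [5];  common shape = (6, 1)

Row-insert the values π_1, π_2, … into P one at a time, bumping the leftmost entry strictly greater than the inserted value down to the next row. The recording tableau Q records, in position (i, j), the step at which that cell was added to P.
  Insert 1 (step 1): P = [1];  Q = [1]
  Insert 2 (step 2): P = [1, 2];  Q = [1, 2]
  Insert 3 (step 3): P = [1, 2, 3];  Q = [1, 2, 3]
  Insert 5 (step 4): P = [1, 2, 3, 5];  Q = [1, 2, 3, 4]
  Insert 4 (step 5): P = [1, 2, 3, 4] / [5];  Q = [1, 2, 3, 4] / [5]
  Insert 6 (step 6): P = [1, 2, 3, 4, 6] / [5];  Q = [1, 2, 3, 4, 6] / [5]
  Insert 7 (step 7): P = [1, 2, 3, 4, 6, 7] / [5];  Q = [1, 2, 3, 4, 6, 7] / [5]
Final shape: (6, 1).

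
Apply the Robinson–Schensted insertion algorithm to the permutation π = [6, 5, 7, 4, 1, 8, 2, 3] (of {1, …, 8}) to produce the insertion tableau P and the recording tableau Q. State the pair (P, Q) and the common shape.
P = [1, 2, 3] / [4, 7, 8] / [5] / [6];  Q = [1, 3, 6] / [2, 7, 8] / [4] / [5];  common shape = (3, 3, 1, 1)

Row-insert the values π_1, π_2, … into P one at a time, bumping the leftmost entry strictly greater than the inserted value down to the next row. The recording tableau Q records, in position (i, j), the step at which that cell was added to P.
  Insert 6 (step 1): P = [6];  Q = [1]
  Insert 5 (step 2): P = [5] / [6];  Q = [1] / [2]
  Insert 7 (step 3): P = [5, 7] / [6];  Q = [1, 3] / [2]
  Insert 4 (step 4): P = [4, 7] / [5] / [6];  Q = [1, 3] / [2] / [4]
  Insert 1 (step 5): P = [1, 7] / [4] / [5] / [6];  Q = [1, 3] / [2] / [4] / [5]
  Insert 8 (step 6): P = [1, 7, 8] / [4] / [5] / [6];  Q = [1, 3, 6] / [2] / [4] / [5]
  Insert 2 (step 7): P = [1, 2, 8] / [4, 7] / [5] / [6];  Q = [1, 3, 6] / [2, 7] / [4] / [5]
  Insert 3 (step 8): P = [1, 2, 3] / [4, 7, 8] / [5] / [6];  Q = [1, 3, 6] / [2, 7, 8] / [4] / [5]
Final shape: (3, 3, 1, 1).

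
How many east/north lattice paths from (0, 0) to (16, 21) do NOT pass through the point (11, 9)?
Number of paths = 11836438190

Total paths from (0, 0) to (16, 21): C(37, 16) = 12875774670. Paths through (11, 9): (paths (0, 0) → (11, 9)) × (paths (11, 9) → (16, 21)) = C(20, 11) · C(17, 5) = 167960 · 6188 = 1039336480. Avoidance count = 12875774670 − 1039336480 = 11836438190.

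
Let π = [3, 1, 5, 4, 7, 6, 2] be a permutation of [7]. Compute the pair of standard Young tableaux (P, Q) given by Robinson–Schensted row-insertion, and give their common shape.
P = [1, 2, 6] / [3, 4, 7] / [5];  Q = [1, 3, 5] / [2, 4, 6] / [7];  common shape = (3, 3, 1)

Row-insert the values π_1, π_2, … into P one at a time, bumping the leftmost entry strictly greater than the inserted value down to the next row. The recording tableau Q records, in position (i, j), the step at which that cell was added to P.
  Insert 3 (step 1): P = [3];  Q = [1]
  Insert 1 (step 2): P = [1] / [3];  Q = [1] / [2]
  Insert 5 (step 3): P = [1, 5] / [3];  Q = [1, 3] / [2]
  Insert 4 (step 4): P = [1, 4] / [3, 5];  Q = [1, 3] / [2, 4]
  Insert 7 (step 5): P = [1, 4, 7] / [3, 5];  Q = [1, 3, 5] / [2, 4]
  Insert 6 (step 6): P = [1, 4, 6] / [3, 5, 7];  Q = [1, 3, 5] / [2, 4, 6]
  Insert 2 (step 7): P = [1, 2, 6] / [3, 4, 7] / [5];  Q = [1, 3, 5] / [2, 4, 6] / [7]
Final shape: (3, 3, 1).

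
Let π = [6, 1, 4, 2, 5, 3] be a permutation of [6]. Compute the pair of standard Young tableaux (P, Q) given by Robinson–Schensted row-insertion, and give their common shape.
P = [1, 2, 3] / [4, 5] / [6];  Q = [1, 3, 5] / [2, 6] / [4];  common shape = (3, 2, 1)

Row-insert the values π_1, π_2, … into P one at a time, bumping the leftmost entry strictly greater than the inserted value down to the next row. The recording tableau Q records, in position (i, j), the step at which that cell was added to P.
  Insert 6 (step 1): P = [6];  Q = [1]
  Insert 1 (step 2): P = [1] / [6];  Q = [1] / [2]
  Insert 4 (step 3): P = [1, 4] / [6];  Q = [1, 3] / [2]
  Insert 2 (step 4): P = [1, 2] / [4] / [6];  Q = [1, 3] / [2] / [4]
  Insert 5 (step 5): P = [1, 2, 5] / [4] / [6];  Q = [1, 3, 5] / [2] / [4]
  Insert 3 (step 6): P = [1, 2, 3] / [4, 5] / [6];  Q = [1, 3, 5] / [2, 6] / [4]
Final shape: (3, 2, 1).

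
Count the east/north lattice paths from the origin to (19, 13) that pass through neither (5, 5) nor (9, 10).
Number of paths = 249452524

Inclusion–exclusion. Total paths: C(32, 19) = 347373600. Through P₁: C(10, 5)·C(22, 14) = 80582040. Through P₂: C(19, 9)·C(13, 10) = 26420108. Since P₁ is strictly southwest of P₂, a monotone path through both must visit P₁ then P₂; paths through both = C(10, 5)·C(9, 4)·C(13, 10) = 9081072. Avoid both = 347373600 − 80582040 − 26420108 + 9081072 = 249452524.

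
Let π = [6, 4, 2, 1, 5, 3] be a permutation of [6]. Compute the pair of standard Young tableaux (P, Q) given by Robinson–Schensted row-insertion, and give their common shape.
P = [1, 3] / [2, 5] / [4] / [6];  Q = [1, 5] / [2, 6] / [3] / [4];  common shape = (2, 2, 1, 1)

Row-insert the values π_1, π_2, … into P one at a time, bumping the leftmost entry strictly greater than the inserted value down to the next row. The recording tableau Q records, in position (i, j), the step at which that cell was added to P.
  Insert 6 (step 1): P = [6];  Q = [1]
  Insert 4 (step 2): P = [4] / [6];  Q = [1] / [2]
  Insert 2 (step 3): P = [2] / [4] / [6];  Q = [1] / [2] / [3]
  Insert 1 (step 4): P = [1] / [2] / [4] / [6];  Q = [1] / [2] / [3] / [4]
  Insert 5 (step 5): P = [1, 5] / [2] / [4] / [6];  Q = [1, 5] / [2] / [3] / [4]
  Insert 3 (step 6): P = [1, 3] / [2, 5] / [4] / [6];  Q = [1, 5] / [2, 6] / [3] / [4]
Final shape: (2, 2, 1, 1).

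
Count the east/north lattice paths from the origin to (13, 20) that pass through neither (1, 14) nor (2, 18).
Number of paths = 572879010

Inclusion–exclusion. Total paths: C(33, 13) = 573166440. Through P₁: C(15, 1)·C(18, 12) = 278460. Through P₂: C(20, 2)·C(13, 11) = 14820. Since P₁ is strictly southwest of P₂, a monotone path through both must visit P₁ then P₂; paths through both = C(15, 1)·C(5, 1)·C(13, 11) = 5850. Avoid both = 573166440 − 278460 − 14820 + 5850 = 572879010.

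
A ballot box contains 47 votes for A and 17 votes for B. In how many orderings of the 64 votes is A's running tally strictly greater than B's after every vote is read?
Strict-lead orderings = 646579769664150

Total orderings of the 64 votes with 47 for A: C(64, 47) = 1379370175283520. By the Bertrand ballot formula (Cycle Lemma / reflection principle), the number of orderings in which A is strictly ahead of B throughout is (p − q)/(p + q) · C(p + q, p) = (47 − 17)/(47 + 17) · 1379370175283520 = 646579769664150.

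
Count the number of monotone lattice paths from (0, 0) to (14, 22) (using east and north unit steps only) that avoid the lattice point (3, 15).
Number of paths = 3770328816

Total paths from (0, 0) to (14, 22): C(36, 14) = 3796297200. Paths through (3, 15): (paths (0, 0) → (3, 15)) × (paths (3, 15) → (14, 22)) = C(18, 3) · C(18, 11) = 816 · 31824 = 25968384. Avoidance count = 3796297200 − 25968384 = 3770328816.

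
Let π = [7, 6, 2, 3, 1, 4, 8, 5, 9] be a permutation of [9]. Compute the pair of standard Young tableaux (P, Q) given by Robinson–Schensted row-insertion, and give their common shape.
P = [1, 3, 4, 5, 9] / [2, 8] / [6] / [7];  Q = [1, 4, 6, 7, 9] / [2, 8] / [3] / [5];  common shape = (5, 2, 1, 1)

Row-insert the values π_1, π_2, … into P one at a time, bumping the leftmost entry strictly greater than the inserted value down to the next row. The recording tableau Q records, in position (i, j), the step at which that cell was added to P.
  Insert 7 (step 1): P = [7];  Q = [1]
  Insert 6 (step 2): P = [6] / [7];  Q = [1] / [2]
  Insert 2 (step 3): P = [2] / [6] / [7];  Q = [1] / [2] / [3]
  Insert 3 (step 4): P = [2, 3] / [6] / [7];  Q = [1, 4] / [2] / [3]
  Insert 1 (step 5): P = [1, 3] / [2] / [6] / [7];  Q = [1, 4] / [2] / [3] / [5]
  Insert 4 (step 6): P = [1, 3, 4] / [2] / [6] / [7];  Q = [1, 4, 6] / [2] / [3] / [5]
  Insert 8 (step 7): P = [1, 3, 4, 8] / [2] / [6] / [7];  Q = [1, 4, 6, 7] / [2] / [3] / [5]
  Insert 5 (step 8): P = [1, 3, 4, 5] / [2, 8] / [6] / [7];  Q = [1, 4, 6, 7] / [2, 8] / [3] / [5]
  Insert 9 (step 9): P = [1, 3, 4, 5, 9] / [2, 8] / [6] / [7];  Q = [1, 4, 6, 7, 9] / [2, 8] / [3] / [5]
Final shape: (5, 2, 1, 1).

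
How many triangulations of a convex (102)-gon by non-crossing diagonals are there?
C_100 = 896519947090131496687170070074100632420837521538745909320

These polygon triangulations are counted by the Catalan number C_n = (1/(n + 1)) · C(2n, n). For n = 100: C_100 = (1/101) · C(200, 100) = 90548514656103281165404177077484163874504589675413336841320/101 = 896519947090131496687170070074100632420837521538745909320.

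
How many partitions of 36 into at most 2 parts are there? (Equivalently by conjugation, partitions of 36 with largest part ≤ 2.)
p(36, parts ≤ 2) = 19

Use the recurrence p(n, m) = p(n, m−1) + p(n−m, m): either the largest part is < m (count p(n, m−1)) or the largest part is exactly m (remove one copy of m, count p(n−m, m)). With p(0, ·) = 1 this gives p(36, parts ≤ 2) = 19. (By conjugating Young diagrams, this also counts partitions of 36 into at most 2 parts.)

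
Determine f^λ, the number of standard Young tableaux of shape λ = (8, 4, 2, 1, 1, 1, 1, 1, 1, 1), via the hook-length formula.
# SYT of shape (8, 4, 2, 1, 1, 1, 1, 1, 1, 1) = 76076000

Hook-length formula: f^λ = n! / Π hook(c), product over all cells c of the Young diagram. For λ = (8, 4, 2, 1, 1, 1, 1, 1, 1, 1), n = 21 boxes. Hook lengths by row (left-to-right, top-to-bottom): [17, 9, 7, 6, 4, 3, 2, 1]; [12, 4, 2, 1]; [9, 1]; [7]; [6]; [5]; [4]; [3]; [2]; [1]. Product of hooks = 671577661440. So f^λ = 21! / 671577661440 = 51090942171709440000 / 671577661440 = 76076000.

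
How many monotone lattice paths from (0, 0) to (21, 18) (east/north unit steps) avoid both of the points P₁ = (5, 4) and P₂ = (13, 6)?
Number of paths = 41332318800

Inclusion–exclusion. Total paths: C(39, 21) = 62359143990. Through P₁: C(9, 5)·C(30, 16) = 18323257050. Through P₂: C(19, 13)·C(20, 8) = 3417818040. Since P₁ is strictly southwest of P₂, a monotone path through both must visit P₁ then P₂; paths through both = C(9, 5)·C(10, 8)·C(20, 8) = 714249900. Avoid both = 62359143990 − 18323257050 − 3417818040 + 714249900 = 41332318800.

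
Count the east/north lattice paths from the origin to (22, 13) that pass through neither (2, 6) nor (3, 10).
Number of paths = 1451248120

Inclusion–exclusion. Total paths: C(35, 22) = 1476337800. Through P₁: C(8, 2)·C(27, 20) = 24864840. Through P₂: C(13, 3)·C(22, 19) = 440440. Since P₁ is strictly southwest of P₂, a monotone path through both must visit P₁ then P₂; paths through both = C(8, 2)·C(5, 1)·C(22, 19) = 215600. Avoid both = 1476337800 − 24864840 − 440440 + 215600 = 1451248120.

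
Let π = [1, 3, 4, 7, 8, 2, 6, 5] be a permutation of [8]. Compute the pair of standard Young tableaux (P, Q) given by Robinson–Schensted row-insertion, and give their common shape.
P = [1, 2, 4, 5, 8] / [3, 6] / [7];  Q = [1, 2, 3, 4, 5] / [6, 7] / [8];  common shape = (5, 2, 1)

Row-insert the values π_1, π_2, … into P one at a time, bumping the leftmost entry strictly greater than the inserted value down to the next row. The recording tableau Q records, in position (i, j), the step at which that cell was added to P.
  Insert 1 (step 1): P = [1];  Q = [1]
  Insert 3 (step 2): P = [1, 3];  Q = [1, 2]
  Insert 4 (step 3): P = [1, 3, 4];  Q = [1, 2, 3]
  Insert 7 (step 4): P = [1, 3, 4, 7];  Q = [1, 2, 3, 4]
  Insert 8 (step 5): P = [1, 3, 4, 7, 8];  Q = [1, 2, 3, 4, 5]
  Insert 2 (step 6): P = [1, 2, 4, 7, 8] / [3];  Q = [1, 2, 3, 4, 5] / [6]
  Insert 6 (step 7): P = [1, 2, 4, 6, 8] / [3, 7];  Q = [1, 2, 3, 4, 5] / [6, 7]
  Insert 5 (step 8): P = [1, 2, 4, 5, 8] / [3, 6] / [7];  Q = [1, 2, 3, 4, 5] / [6, 7] / [8]
Final shape: (5, 2, 1).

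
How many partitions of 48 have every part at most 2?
p(48, parts ≤ 2) = 25

Use the recurrence p(n, m) = p(n, m−1) + p(n−m, m): either the largest part is < m (count p(n, m−1)) or the largest part is exactly m (remove one copy of m, count p(n−m, m)). With p(0, ·) = 1 this gives p(48, parts ≤ 2) = 25. (By conjugating Young diagrams, this also counts partitions of 48 into at most 2 parts.)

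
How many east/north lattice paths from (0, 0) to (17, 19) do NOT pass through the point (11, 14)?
Number of paths = 6538177800

Total paths from (0, 0) to (17, 19): C(36, 17) = 8597496600. Paths through (11, 14): (paths (0, 0) → (11, 14)) × (paths (11, 14) → (17, 19)) = C(25, 11) · C(11, 6) = 4457400 · 462 = 2059318800. Avoidance count = 8597496600 − 2059318800 = 6538177800.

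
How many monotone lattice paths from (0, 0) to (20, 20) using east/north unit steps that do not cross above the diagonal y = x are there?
C_20 = 6564120420

These NE paths below the diagonal are counted by the Catalan number C_n = (1/(n + 1)) · C(2n, n). For n = 20: C_20 = (1/21) · C(40, 20) = 137846528820/21 = 6564120420.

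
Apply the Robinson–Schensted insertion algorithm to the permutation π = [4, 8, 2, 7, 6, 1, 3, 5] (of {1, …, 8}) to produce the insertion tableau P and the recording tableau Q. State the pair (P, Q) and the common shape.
P = [1, 3, 5] / [2, 6] / [4, 7] / [8];  Q = [1, 2, 8] / [3, 4] / [5, 7] / [6];  common shape = (3, 2, 2, 1)

Row-insert the values π_1, π_2, … into P one at a time, bumping the leftmost entry strictly greater than the inserted value down to the next row. The recording tableau Q records, in position (i, j), the step at which that cell was added to P.
  Insert 4 (step 1): P = [4];  Q = [1]
  Insert 8 (step 2): P = [4, 8];  Q = [1, 2]
  Insert 2 (step 3): P = [2, 8] / [4];  Q = [1, 2] / [3]
  Insert 7 (step 4): P = [2, 7] / [4, 8];  Q = [1, 2] / [3, 4]
  Insert 6 (step 5): P = [2, 6] / [4, 7] / [8];  Q = [1, 2] / [3, 4] / [5]
  Insert 1 (step 6): P = [1, 6] / [2, 7] / [4] / [8];  Q = [1, 2] / [3, 4] / [5] / [6]
  Insert 3 (step 7): P = [1, 3] / [2, 6] / [4, 7] / [8];  Q = [1, 2] / [3, 4] / [5, 7] / [6]
  Insert 5 (step 8): P = [1, 3, 5] / [2, 6] / [4, 7] / [8];  Q = [1, 2, 8] / [3, 4] / [5, 7] / [6]
Final shape: (3, 2, 2, 1).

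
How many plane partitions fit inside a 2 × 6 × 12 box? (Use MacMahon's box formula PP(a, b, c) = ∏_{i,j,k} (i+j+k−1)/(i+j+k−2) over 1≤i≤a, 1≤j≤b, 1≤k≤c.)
PP(2, 6, 12) = 71954064

Evaluate the triple product over i = 1..2, j = 1..6, k = 1..12. The factors are (2/1) · (3/2) · (4/3) · (5/4) · (6/5) · (7/6) · (8/7) · (9/8) · … (144 factors total). The numerators and denominators telescope so the product is an integer; carrying out the multiplication exactly gives PP(2, 6, 12) = 71954064.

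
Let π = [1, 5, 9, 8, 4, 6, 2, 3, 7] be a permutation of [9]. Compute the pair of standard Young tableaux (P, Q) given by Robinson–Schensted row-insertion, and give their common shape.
P = [1, 2, 3, 7] / [4, 6] / [5, 8] / [9];  Q = [1, 2, 3, 9] / [4, 6] / [5, 8] / [7];  common shape = (4, 2, 2, 1)

Row-insert the values π_1, π_2, … into P one at a time, bumping the leftmost entry strictly greater than the inserted value down to the next row. The recording tableau Q records, in position (i, j), the step at which that cell was added to P.
  Insert 1 (step 1): P = [1];  Q = [1]
  Insert 5 (step 2): P = [1, 5];  Q = [1, 2]
  Insert 9 (step 3): P = [1, 5, 9];  Q = [1, 2, 3]
  Insert 8 (step 4): P = [1, 5, 8] / [9];  Q = [1, 2, 3] / [4]
  Insert 4 (step 5): P = [1, 4, 8] / [5] / [9];  Q = [1, 2, 3] / [4] / [5]
  Insert 6 (step 6): P = [1, 4, 6] / [5, 8] / [9];  Q = [1, 2, 3] / [4, 6] / [5]
  Insert 2 (step 7): P = [1, 2, 6] / [4, 8] / [5] / [9];  Q = [1, 2, 3] / [4, 6] / [5] / [7]
  Insert 3 (step 8): P = [1, 2, 3] / [4, 6] / [5, 8] / [9];  Q = [1, 2, 3] / [4, 6] / [5, 8] / [7]
  Insert 7 (step 9): P = [1, 2, 3, 7] / [4, 6] / [5, 8] / [9];  Q = [1, 2, 3, 9] / [4, 6] / [5, 8] / [7]
Final shape: (4, 2, 2, 1).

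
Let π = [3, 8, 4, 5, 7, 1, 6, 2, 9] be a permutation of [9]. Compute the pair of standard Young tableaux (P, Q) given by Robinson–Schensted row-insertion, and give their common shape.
P = [1, 2, 5, 6, 9] / [3, 4] / [7] / [8];  Q = [1, 2, 4, 5, 9] / [3, 7] / [6] / [8];  common shape = (5, 2, 1, 1)

Row-insert the values π_1, π_2, … into P one at a time, bumping the leftmost entry strictly greater than the inserted value down to the next row. The recording tableau Q records, in position (i, j), the step at which that cell was added to P.
  Insert 3 (step 1): P = [3];  Q = [1]
  Insert 8 (step 2): P = [3, 8];  Q = [1, 2]
  Insert 4 (step 3): P = [3, 4] / [8];  Q = [1, 2] / [3]
  Insert 5 (step 4): P = [3, 4, 5] / [8];  Q = [1, 2, 4] / [3]
  Insert 7 (step 5): P = [3, 4, 5, 7] / [8];  Q = [1, 2, 4, 5] / [3]
  Insert 1 (step 6): P = [1, 4, 5, 7] / [3] / [8];  Q = [1, 2, 4, 5] / [3] / [6]
  Insert 6 (step 7): P = [1, 4, 5, 6] / [3, 7] / [8];  Q = [1, 2, 4, 5] / [3, 7] / [6]
  Insert 2 (step 8): P = [1, 2, 5, 6] / [3, 4] / [7] / [8];  Q = [1, 2, 4, 5] / [3, 7] / [6] / [8]
  Insert 9 (step 9): P = [1, 2, 5, 6, 9] / [3, 4] / [7] / [8];  Q = [1, 2, 4, 5, 9] / [3, 7] / [6] / [8]
Final shape: (5, 2, 1, 1).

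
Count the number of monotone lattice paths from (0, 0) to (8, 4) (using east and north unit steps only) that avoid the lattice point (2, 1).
Number of paths = 243

Total paths from (0, 0) to (8, 4): C(12, 8) = 495. Paths through (2, 1): (paths (0, 0) → (2, 1)) × (paths (2, 1) → (8, 4)) = C(3, 2) · C(9, 6) = 3 · 84 = 252. Avoidance count = 495 − 252 = 243.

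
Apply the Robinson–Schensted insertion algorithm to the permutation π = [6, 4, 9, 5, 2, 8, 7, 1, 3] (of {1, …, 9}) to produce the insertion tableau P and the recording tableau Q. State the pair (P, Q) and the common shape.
P = [1, 3, 7] / [2, 5] / [4, 8] / [6, 9];  Q = [1, 3, 6] / [2, 4] / [5, 7] / [8, 9];  common shape = (3, 2, 2, 2)

Row-insert the values π_1, π_2, … into P one at a time, bumping the leftmost entry strictly greater than the inserted value down to the next row. The recording tableau Q records, in position (i, j), the step at which that cell was added to P.
  Insert 6 (step 1): P = [6];  Q = [1]
  Insert 4 (step 2): P = [4] / [6];  Q = [1] / [2]
  Insert 9 (step 3): P = [4, 9] / [6];  Q = [1, 3] / [2]
  Insert 5 (step 4): P = [4, 5] / [6, 9];  Q = [1, 3] / [2, 4]
  Insert 2 (step 5): P = [2, 5] / [4, 9] / [6];  Q = [1, 3] / [2, 4] / [5]
  Insert 8 (step 6): P = [2, 5, 8] / [4, 9] / [6];  Q = [1, 3, 6] / [2, 4] / [5]
  Insert 7 (step 7): P = [2, 5, 7] / [4, 8] / [6, 9];  Q = [1, 3, 6] / [2, 4] / [5, 7]
  Insert 1 (step 8): P = [1, 5, 7] / [2, 8] / [4, 9] / [6];  Q = [1, 3, 6] / [2, 4] / [5, 7] / [8]
  Insert 3 (step 9): P = [1, 3, 7] / [2, 5] / [4, 8] / [6, 9];  Q = [1, 3, 6] / [2, 4] / [5, 7] / [8, 9]
Final shape: (3, 2, 2, 2).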